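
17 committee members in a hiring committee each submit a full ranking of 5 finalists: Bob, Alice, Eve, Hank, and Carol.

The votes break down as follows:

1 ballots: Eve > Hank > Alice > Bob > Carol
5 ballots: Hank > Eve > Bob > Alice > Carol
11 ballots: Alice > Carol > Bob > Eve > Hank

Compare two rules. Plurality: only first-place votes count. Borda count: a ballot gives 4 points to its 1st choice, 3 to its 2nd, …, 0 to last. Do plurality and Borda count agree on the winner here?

Yes

Plurality first-place counts: Bob 0, Alice 11, Eve 1, Hank 5, Carol 0 → Alice.
Borda totals: Bob 33, Alice 51, Eve 30, Hank 23, Carol 33 → Alice.
The two rules agree on Alice.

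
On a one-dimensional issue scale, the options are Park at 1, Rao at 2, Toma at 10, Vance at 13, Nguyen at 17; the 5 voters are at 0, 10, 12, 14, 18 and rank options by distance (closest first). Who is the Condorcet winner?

Vance

With single-peaked preferences on a line, the Condorcet winner is the candidate closest to the median voter.
The median voter (position 12) is closest to Vance at 13.
Check: Vance vs Toma — voters closer to Vance: 3 of 5.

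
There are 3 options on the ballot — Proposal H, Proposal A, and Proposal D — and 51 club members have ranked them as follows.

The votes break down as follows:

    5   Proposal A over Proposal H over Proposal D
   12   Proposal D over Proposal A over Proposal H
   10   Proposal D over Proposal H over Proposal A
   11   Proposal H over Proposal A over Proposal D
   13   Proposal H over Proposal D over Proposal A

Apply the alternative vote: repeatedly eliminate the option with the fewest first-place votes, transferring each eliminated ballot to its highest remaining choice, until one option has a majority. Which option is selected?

Proposal H

Round 1: Proposal H 24, Proposal D 22, Proposal A 5. Proposal A has the fewest and is eliminated.
Round 2: Proposal H 29, Proposal D 22. Proposal H has a majority.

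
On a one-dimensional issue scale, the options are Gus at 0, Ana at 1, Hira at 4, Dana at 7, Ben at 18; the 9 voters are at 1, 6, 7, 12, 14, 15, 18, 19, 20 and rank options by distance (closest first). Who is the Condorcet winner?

With single-peaked preferences on a line, the Condorcet winner is the candidate closest to the median voter.
The median voter (position 14) is closest to Ben at 18.
Check: Ben vs Hira — voters closer to Ben: 6 of 9.

Ben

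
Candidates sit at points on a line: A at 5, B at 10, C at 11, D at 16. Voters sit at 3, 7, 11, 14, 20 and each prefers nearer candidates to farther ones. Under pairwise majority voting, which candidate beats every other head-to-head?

With single-peaked preferences on a line, the Condorcet winner is the candidate closest to the median voter.
The median voter (position 11) is closest to C at 11.
Check: C vs A — voters closer to C: 3 of 5.

C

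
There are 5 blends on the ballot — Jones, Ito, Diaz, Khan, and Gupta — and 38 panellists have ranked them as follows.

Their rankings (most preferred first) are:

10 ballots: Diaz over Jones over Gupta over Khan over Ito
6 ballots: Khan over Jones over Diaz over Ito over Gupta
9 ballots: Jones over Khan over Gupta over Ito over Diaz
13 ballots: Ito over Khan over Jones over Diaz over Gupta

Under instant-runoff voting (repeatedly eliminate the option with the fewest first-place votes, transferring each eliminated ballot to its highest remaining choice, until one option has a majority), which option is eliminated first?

Round 1: Ito 13, Diaz 10, Jones 9, Khan 6, Gupta 0. Gupta has the fewest and is eliminated.
Round 2: Ito 13, Diaz 10, Jones 9, Khan 6. Khan has the fewest and is eliminated.
Round 3: Jones 15, Ito 13, Diaz 10. Diaz has the fewest and is eliminated.
Round 4: Jones 25, Ito 13. Jones has a majority.

Gupta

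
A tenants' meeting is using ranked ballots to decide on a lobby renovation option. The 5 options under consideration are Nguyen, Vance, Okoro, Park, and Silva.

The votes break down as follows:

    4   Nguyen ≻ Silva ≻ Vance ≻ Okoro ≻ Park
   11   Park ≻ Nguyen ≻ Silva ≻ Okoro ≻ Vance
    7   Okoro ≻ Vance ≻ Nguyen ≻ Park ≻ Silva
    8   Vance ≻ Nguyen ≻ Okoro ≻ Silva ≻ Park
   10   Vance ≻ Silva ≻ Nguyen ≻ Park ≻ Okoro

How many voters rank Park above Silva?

18

Ballots ranking Park above Silva: 11+7 = 18.
Ballots ranking Silva above Park: 4+8+10 = 22.
So 18 of 40 voters prefer Park to Silva.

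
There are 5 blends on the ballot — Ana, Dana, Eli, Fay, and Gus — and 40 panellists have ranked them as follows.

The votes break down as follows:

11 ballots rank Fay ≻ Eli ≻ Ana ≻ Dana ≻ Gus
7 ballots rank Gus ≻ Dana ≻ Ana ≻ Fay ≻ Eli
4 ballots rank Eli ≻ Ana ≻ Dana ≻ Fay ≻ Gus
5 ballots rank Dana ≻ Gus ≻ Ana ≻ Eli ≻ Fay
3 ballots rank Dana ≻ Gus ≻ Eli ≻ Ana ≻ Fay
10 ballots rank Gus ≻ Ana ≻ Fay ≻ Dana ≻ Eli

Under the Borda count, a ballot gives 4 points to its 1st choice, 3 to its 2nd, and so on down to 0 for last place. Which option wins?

Gus

Borda scores:
  Ana: 11·2 + 7·2 + 4·3 + 5·2 + 3·1 + 10·3 = 91
  Dana: 11·1 + 7·3 + 4·2 + 5·4 + 3·4 + 10·1 = 82
  Eli: 11·3 + 7·0 + 4·4 + 5·1 + 3·2 + 10·0 = 60
  Fay: 11·4 + 7·1 + 4·1 + 5·0 + 3·0 + 10·2 = 75
  Gus: 11·0 + 7·4 + 4·0 + 5·3 + 3·3 + 10·4 = 92
Gus has the highest total.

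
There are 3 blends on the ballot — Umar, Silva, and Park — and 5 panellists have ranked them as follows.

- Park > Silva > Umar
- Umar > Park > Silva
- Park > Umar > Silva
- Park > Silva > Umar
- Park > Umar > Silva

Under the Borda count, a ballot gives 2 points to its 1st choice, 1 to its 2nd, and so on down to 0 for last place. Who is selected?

Park

Borda scores:
  Umar: 0 + 2 + 1 + 0 + 1 = 4
  Silva: 1 + 0 + 0 + 1 + 0 = 2
  Park: 2 + 1 + 2 + 2 + 2 = 9
Park has the highest total.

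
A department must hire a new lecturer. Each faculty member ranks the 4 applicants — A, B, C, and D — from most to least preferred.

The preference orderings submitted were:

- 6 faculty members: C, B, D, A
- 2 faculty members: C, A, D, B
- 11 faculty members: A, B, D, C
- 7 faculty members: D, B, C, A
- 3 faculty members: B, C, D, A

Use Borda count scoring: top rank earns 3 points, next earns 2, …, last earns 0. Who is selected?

B

Borda scores:
  A: 6·0 + 2·2 + 11·3 + 7·0 + 3·0 = 37
  B: 6·2 + 2·0 + 11·2 + 7·2 + 3·3 = 57
  C: 6·3 + 2·3 + 11·0 + 7·1 + 3·2 = 37
  D: 6·1 + 2·1 + 11·1 + 7·3 + 3·1 = 43
B has the highest total.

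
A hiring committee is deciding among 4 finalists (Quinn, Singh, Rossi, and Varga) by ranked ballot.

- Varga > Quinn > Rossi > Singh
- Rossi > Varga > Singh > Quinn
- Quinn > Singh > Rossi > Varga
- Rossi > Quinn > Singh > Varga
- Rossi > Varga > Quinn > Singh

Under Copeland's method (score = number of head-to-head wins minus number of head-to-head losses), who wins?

Pairwise results:
  Quinn vs Singh: Quinn wins 4–1.
  Quinn vs Rossi: Rossi wins 3–2.
  Quinn vs Varga: Varga wins 3–2.
  Singh vs Rossi: Rossi wins 4–1.
  Singh vs Varga: Varga wins 3–2.
  Rossi vs Varga: Rossi wins 4–1.
Copeland scores (wins − losses):
  Quinn: 1 − 2 = -1
  Singh: 0 − 3 = -3
  Rossi: 3 − 0 = 3
  Varga: 2 − 1 = 1
Rossi has the best Copeland score.

Rossi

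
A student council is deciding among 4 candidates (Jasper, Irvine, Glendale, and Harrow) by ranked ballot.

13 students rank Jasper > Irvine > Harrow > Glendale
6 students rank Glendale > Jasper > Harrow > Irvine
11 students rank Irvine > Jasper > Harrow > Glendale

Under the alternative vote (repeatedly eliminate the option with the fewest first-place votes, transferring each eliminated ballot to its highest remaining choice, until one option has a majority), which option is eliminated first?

Round 1: Jasper 13, Irvine 11, Glendale 6, Harrow 0. Harrow has the fewest and is eliminated.
Round 2: Jasper 13, Irvine 11, Glendale 6. Glendale has the fewest and is eliminated.
Round 3: Jasper 19, Irvine 11. Jasper has a majority.

Harrow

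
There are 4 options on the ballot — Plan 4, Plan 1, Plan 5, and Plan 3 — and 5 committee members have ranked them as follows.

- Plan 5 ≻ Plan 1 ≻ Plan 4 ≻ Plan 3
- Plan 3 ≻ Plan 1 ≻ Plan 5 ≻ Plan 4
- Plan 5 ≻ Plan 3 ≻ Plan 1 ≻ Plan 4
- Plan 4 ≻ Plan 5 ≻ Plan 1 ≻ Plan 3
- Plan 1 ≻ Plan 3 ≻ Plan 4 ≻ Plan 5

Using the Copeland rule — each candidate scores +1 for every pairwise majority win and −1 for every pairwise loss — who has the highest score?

Plan 5

Pairwise results:
  Plan 4 vs Plan 1: Plan 1 wins 4–1.
  Plan 4 vs Plan 5: Plan 5 wins 3–2.
  Plan 4 vs Plan 3: Plan 3 wins 3–2.
  Plan 1 vs Plan 5: Plan 5 wins 3–2.
  Plan 1 vs Plan 3: Plan 1 wins 3–2.
  Plan 5 vs Plan 3: Plan 5 wins 3–2.
Copeland scores (wins − losses):
  Plan 4: 0 − 3 = -3
  Plan 1: 2 − 1 = 1
  Plan 5: 3 − 0 = 3
  Plan 3: 1 − 2 = -1
Plan 5 has the best Copeland score.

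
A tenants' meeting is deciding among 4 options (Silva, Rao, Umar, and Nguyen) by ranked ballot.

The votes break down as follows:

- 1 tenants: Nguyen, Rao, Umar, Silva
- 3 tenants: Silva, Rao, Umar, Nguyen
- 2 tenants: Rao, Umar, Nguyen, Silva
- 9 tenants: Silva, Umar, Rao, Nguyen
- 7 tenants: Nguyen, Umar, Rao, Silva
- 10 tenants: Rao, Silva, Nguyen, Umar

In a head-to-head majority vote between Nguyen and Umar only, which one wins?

Nguyen

Ballots ranking Nguyen above Umar: 1+7+10 = 18.
Ballots ranking Umar above Nguyen: 3+2+9 = 14.
Nguyen wins the head-to-head, 18–14.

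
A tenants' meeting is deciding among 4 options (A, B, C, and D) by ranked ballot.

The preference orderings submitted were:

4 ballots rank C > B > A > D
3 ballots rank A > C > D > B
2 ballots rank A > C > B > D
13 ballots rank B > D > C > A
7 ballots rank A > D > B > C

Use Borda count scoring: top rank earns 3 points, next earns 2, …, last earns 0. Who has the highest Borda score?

Borda scores:
  A: 4·1 + 3·3 + 2·3 + 13·0 + 7·3 = 40
  B: 4·2 + 3·0 + 2·1 + 13·3 + 7·1 = 56
  C: 4·3 + 3·2 + 2·2 + 13·1 + 7·0 = 35
  D: 4·0 + 3·1 + 2·0 + 13·2 + 7·2 = 43
B has the highest total.

B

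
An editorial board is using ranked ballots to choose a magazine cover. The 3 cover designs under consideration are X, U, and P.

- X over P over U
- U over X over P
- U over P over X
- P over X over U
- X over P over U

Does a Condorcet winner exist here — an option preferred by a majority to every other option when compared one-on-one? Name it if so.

Head-to-head results (5 voters total):
X vs U: X wins 3–2.
X vs P: X wins 3–2.
U vs P: P wins 3–2.
X beats each rival — U (3–2), P (3–2) — so X is the Condorcet winner.

X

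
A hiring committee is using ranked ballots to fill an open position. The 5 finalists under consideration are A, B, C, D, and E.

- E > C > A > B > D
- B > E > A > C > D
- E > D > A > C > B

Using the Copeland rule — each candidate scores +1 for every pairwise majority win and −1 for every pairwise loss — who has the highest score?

Pairwise results:
  A vs B: A wins 2–1.
  A vs C: A wins 2–1.
  A vs D: A wins 2–1.
  A vs E: E wins 3–0.
  B vs C: C wins 2–1.
  B vs D: B wins 2–1.
  B vs E: E wins 2–1.
  C vs D: C wins 2–1.
  C vs E: E wins 3–0.
  D vs E: E wins 3–0.
Copeland scores (wins − losses):
  A: 3 − 1 = 2
  B: 1 − 3 = -2
  C: 2 − 2 = 0
  D: 0 − 4 = -4
  E: 4 − 0 = 4
E has the best Copeland score.

E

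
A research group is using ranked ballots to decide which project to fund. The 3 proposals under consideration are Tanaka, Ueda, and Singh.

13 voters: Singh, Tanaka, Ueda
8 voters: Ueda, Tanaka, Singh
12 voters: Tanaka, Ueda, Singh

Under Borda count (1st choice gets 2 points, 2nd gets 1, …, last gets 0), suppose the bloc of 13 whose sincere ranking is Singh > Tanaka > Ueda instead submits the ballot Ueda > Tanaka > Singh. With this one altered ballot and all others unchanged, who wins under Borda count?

Borda totals with the altered ballot: Tanaka 45, Ueda 54, Singh 0.
The switch changes the winner from Tanaka to Ueda.

Ueda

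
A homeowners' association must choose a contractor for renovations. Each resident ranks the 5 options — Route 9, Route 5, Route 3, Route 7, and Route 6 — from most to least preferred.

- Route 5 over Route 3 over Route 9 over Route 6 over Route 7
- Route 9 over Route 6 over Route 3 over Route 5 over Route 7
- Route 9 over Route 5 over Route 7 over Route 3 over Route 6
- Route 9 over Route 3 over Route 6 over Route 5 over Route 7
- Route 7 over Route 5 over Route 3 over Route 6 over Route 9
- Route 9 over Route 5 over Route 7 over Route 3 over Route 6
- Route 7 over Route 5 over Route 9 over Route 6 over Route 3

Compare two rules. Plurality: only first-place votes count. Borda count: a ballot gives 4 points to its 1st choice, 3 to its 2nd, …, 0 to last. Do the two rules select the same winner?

Plurality first-place counts: Route 9 4, Route 5 1, Route 3 0, Route 7 2, Route 6 0 → Route 9.
Borda totals: Route 9 20, Route 5 18, Route 3 12, Route 7 12, Route 6 8 → Route 9.
The two rules agree on Route 9.

Yes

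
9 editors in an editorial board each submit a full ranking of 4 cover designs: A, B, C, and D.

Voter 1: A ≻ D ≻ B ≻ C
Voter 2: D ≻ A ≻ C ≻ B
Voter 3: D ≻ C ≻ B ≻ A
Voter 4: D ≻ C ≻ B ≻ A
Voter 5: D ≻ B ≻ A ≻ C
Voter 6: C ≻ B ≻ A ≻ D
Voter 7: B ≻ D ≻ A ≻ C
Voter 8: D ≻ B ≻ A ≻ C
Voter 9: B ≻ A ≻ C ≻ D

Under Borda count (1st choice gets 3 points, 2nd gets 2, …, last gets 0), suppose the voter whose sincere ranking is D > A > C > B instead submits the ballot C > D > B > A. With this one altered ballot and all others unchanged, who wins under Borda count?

Borda totals with the altered ballot: A 9, B 16, C 11, D 18.
The winner is unchanged: still D.

D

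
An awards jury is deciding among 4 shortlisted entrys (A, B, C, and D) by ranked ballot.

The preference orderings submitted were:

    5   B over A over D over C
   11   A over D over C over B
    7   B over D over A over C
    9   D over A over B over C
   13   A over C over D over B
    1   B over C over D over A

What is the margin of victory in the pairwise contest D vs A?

Ballots ranking D above A: 7+9+1 = 17.
Ballots ranking A above D: 5+11+13 = 29.
A wins 29–17, a margin of 12.

12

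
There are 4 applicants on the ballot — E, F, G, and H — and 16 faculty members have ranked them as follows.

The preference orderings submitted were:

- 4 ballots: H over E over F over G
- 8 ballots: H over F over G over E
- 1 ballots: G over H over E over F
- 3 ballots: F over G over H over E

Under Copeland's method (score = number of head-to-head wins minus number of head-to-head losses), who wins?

Pairwise results:
  E vs F: F wins 11–5.
  E vs G: G wins 12–4.
  E vs H: H wins 16–0.
  F vs G: F wins 15–1.
  F vs H: H wins 13–3.
  G vs H: H wins 12–4.
Copeland scores (wins − losses):
  E: 0 − 3 = -3
  F: 2 − 1 = 1
  G: 1 − 2 = -1
  H: 3 − 0 = 3
H has the best Copeland score.

H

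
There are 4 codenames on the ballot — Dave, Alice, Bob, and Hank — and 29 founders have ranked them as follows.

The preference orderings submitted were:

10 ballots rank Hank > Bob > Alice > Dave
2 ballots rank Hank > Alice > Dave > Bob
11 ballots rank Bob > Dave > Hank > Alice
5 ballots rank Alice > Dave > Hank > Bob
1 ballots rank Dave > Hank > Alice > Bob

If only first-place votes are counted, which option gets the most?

Hank

First-place vote totals:
  Dave: 1
  Alice: 5
  Bob: 11
  Hank: 12
Hank has the most first-place votes.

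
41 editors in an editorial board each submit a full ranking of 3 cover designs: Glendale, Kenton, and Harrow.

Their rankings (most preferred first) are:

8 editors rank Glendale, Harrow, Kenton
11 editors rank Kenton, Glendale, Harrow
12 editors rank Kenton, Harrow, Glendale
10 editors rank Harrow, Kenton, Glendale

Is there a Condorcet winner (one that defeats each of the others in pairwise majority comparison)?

Head-to-head results (41 voters total):
Glendale vs Kenton: Kenton wins 33–8.
Glendale vs Harrow: Harrow wins 22–19.
Kenton vs Harrow: Kenton wins 23–18.
Kenton beats each rival — Glendale (33–8), Harrow (23–18) — so Kenton is the Condorcet winner.

Yes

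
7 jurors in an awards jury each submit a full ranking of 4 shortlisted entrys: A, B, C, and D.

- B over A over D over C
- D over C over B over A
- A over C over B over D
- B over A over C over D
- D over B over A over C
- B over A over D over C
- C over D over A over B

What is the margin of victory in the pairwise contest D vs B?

1

Ballots ranking D above B: 3.
Ballots ranking B above D: 4.
B wins 4–3, a margin of 1.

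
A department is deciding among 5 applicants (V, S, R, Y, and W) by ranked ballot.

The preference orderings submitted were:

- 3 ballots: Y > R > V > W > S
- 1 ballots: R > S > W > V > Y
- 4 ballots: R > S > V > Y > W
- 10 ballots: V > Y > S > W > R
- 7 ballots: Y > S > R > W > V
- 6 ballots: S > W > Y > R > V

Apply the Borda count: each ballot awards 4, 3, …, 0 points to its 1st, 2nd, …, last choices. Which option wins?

Y

Borda scores:
  V: 3·2 + 1 + 4·2 + 10·4 + 7·0 + 6·0 = 55
  S: 3·0 + 3 + 4·3 + 10·2 + 7·3 + 6·4 = 80
  R: 3·3 + 4 + 4·4 + 10·0 + 7·2 + 6·1 = 49
  Y: 3·4 + 0 + 4·1 + 10·3 + 7·4 + 6·2 = 86
  W: 3·1 + 2 + 4·0 + 10·1 + 7·1 + 6·3 = 40
Y has the highest total.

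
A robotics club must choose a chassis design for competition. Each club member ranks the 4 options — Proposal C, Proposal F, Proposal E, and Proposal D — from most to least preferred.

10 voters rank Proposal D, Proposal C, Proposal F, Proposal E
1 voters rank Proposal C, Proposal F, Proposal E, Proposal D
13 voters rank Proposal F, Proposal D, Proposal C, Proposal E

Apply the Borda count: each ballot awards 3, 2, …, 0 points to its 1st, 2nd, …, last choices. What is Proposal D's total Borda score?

56

Borda scores:
  Proposal C: 10·2 + 3 + 13·1 = 36
  Proposal F: 10·1 + 2 + 13·3 = 51
  Proposal E: 10·0 + 1 + 13·0 = 1
  Proposal D: 10·3 + 0 + 13·2 = 56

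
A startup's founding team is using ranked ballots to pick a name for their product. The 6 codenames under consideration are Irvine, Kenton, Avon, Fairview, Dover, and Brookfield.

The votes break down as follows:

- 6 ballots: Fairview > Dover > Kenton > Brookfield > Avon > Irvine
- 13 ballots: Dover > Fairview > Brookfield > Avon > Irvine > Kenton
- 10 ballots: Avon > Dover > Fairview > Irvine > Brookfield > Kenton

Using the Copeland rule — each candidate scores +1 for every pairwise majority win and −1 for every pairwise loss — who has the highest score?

Dover

Pairwise results:
  Irvine vs Kenton: Irvine wins 23–6.
  Irvine vs Avon: Avon wins 29–0.
  Irvine vs Fairview: Fairview wins 29–0.
  Irvine vs Dover: Dover wins 29–0.
  Irvine vs Brookfield: Brookfield wins 19–10.
  Kenton vs Avon: Avon wins 23–6.
  Kenton vs Fairview: Fairview wins 29–0.
  Kenton vs Dover: Dover wins 29–0.
  Kenton vs Brookfield: Brookfield wins 23–6.
  Avon vs Fairview: Fairview wins 19–10.
  Avon vs Dover: Dover wins 19–10.
  Avon vs Brookfield: Brookfield wins 19–10.
  Fairview vs Dover: Dover wins 23–6.
  Fairview vs Brookfield: Fairview wins 29–0.
  Dover vs Brookfield: Dover wins 29–0.
Copeland scores (wins − losses):
  Irvine: 1 − 4 = -3
  Kenton: 0 − 5 = -5
  Avon: 2 − 3 = -1
  Fairview: 4 − 1 = 3
  Dover: 5 − 0 = 5
  Brookfield: 3 − 2 = 1
Dover has the best Copeland score.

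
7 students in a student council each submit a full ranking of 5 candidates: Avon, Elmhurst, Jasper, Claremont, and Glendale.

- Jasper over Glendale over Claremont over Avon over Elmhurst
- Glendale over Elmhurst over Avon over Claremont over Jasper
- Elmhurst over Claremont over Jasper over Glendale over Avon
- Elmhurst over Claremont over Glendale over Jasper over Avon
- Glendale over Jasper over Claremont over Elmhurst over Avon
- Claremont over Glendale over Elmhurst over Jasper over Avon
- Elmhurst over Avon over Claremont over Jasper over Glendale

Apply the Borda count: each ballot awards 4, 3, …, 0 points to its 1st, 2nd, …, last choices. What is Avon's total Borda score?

6

Borda scores:
  Avon: 1 + 2 + 0 + 0 + 0 + 0 + 3 = 6
  Elmhurst: 0 + 3 + 4 + 4 + 1 + 2 + 4 = 18
  Jasper: 4 + 0 + 2 + 1 + 3 + 1 + 1 = 12
  Claremont: 2 + 1 + 3 + 3 + 2 + 4 + 2 = 17
  Glendale: 3 + 4 + 1 + 2 + 4 + 3 + 0 = 17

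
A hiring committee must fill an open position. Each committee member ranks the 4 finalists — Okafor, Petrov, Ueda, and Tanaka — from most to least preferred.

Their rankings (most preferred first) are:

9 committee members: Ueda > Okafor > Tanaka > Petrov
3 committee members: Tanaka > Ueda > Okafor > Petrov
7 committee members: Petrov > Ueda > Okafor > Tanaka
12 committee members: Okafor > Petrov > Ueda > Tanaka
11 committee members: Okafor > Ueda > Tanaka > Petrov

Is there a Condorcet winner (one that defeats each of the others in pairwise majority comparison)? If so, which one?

Head-to-head results (42 voters total):
Okafor vs Petrov: Okafor wins 35–7.
Okafor vs Ueda: Okafor wins 23–19.
Okafor vs Tanaka: Okafor wins 39–3.
Petrov vs Ueda: Ueda wins 23–19.
Petrov vs Tanaka: Tanaka wins 23–19.
Ueda vs Tanaka: Ueda wins 39–3.
Okafor beats each rival — Petrov (35–7), Ueda (23–19), Tanaka (39–3) — so Okafor is the Condorcet winner.

Okafor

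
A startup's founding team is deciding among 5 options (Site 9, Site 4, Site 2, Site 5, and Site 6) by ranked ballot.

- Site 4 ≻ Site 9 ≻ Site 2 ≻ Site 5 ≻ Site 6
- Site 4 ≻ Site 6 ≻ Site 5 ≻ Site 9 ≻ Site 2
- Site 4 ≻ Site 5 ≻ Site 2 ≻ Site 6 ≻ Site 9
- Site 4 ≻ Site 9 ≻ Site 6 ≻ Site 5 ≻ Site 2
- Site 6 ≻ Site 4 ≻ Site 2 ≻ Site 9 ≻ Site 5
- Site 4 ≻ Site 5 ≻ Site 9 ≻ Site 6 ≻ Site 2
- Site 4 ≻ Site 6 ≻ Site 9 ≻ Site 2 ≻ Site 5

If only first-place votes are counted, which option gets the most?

Site 4

First-place vote totals:
  Site 9: 0
  Site 4: 6
  Site 2: 0
  Site 5: 0
  Site 6: 1
Site 4 has the most first-place votes.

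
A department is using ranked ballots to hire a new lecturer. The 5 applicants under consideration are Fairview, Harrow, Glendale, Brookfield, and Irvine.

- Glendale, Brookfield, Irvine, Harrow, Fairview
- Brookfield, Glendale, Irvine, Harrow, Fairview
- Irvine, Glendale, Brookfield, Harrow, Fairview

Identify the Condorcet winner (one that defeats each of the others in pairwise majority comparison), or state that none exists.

Glendale

Head-to-head results (3 voters total):
Fairview vs Harrow: Harrow wins 3–0.
Fairview vs Glendale: Glendale wins 3–0.
Fairview vs Brookfield: Brookfield wins 3–0.
Fairview vs Irvine: Irvine wins 3–0.
Harrow vs Glendale: Glendale wins 3–0.
Harrow vs Brookfield: Brookfield wins 3–0.
Harrow vs Irvine: Irvine wins 3–0.
Glendale vs Brookfield: Glendale wins 2–1.
Glendale vs Irvine: Glendale wins 2–1.
Brookfield vs Irvine: Brookfield wins 2–1.
Glendale beats each rival — Fairview (3–0), Harrow (3–0), Brookfield (2–1), Irvine (2–1) — so Glendale is the Condorcet winner.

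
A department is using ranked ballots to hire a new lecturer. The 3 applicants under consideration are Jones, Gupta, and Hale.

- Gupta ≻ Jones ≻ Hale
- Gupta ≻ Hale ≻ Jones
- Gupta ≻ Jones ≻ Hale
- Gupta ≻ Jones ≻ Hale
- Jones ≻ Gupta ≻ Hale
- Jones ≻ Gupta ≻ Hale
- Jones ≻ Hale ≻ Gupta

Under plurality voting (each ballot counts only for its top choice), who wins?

Gupta

First-place vote totals:
  Jones: 3
  Gupta: 4
  Hale: 0
Gupta has the most first-place votes.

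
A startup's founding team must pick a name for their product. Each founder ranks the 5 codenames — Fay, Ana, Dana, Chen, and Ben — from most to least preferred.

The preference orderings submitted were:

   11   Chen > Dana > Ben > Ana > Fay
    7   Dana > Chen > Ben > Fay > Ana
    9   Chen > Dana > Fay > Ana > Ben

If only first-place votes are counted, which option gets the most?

Chen

First-place vote totals:
  Fay: 0
  Ana: 0
  Dana: 7
  Chen: 20
  Ben: 0
Chen has the most first-place votes.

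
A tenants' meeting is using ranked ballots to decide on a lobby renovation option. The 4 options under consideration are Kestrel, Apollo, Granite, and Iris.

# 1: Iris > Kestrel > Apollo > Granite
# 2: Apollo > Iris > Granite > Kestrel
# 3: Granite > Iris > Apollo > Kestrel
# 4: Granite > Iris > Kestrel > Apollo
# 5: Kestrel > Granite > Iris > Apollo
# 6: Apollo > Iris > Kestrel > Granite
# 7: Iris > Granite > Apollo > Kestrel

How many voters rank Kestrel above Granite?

3

Ballots ranking Kestrel above Granite: 3.
Ballots ranking Granite above Kestrel: 4.
So 3 of 7 voters prefer Kestrel to Granite.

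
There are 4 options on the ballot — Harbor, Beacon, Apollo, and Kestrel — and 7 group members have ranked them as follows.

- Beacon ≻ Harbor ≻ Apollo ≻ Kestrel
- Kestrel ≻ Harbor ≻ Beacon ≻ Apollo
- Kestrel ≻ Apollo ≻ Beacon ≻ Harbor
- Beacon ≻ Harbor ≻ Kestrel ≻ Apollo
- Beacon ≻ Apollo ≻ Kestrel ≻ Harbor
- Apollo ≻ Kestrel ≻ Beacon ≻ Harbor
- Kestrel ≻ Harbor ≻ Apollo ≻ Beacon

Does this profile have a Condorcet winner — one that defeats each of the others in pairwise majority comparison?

Head-to-head results (7 voters total):
Harbor vs Beacon: Beacon wins 5–2.
Harbor vs Apollo: Harbor wins 4–3.
Harbor vs Kestrel: Kestrel wins 5–2.
Beacon vs Apollo: Beacon wins 4–3.
Beacon vs Kestrel: Kestrel wins 4–3.
Apollo vs Kestrel: Kestrel wins 4–3.
Kestrel beats each rival — Harbor (5–2), Beacon (4–3), Apollo (4–3) — so Kestrel is the Condorcet winner.

Yes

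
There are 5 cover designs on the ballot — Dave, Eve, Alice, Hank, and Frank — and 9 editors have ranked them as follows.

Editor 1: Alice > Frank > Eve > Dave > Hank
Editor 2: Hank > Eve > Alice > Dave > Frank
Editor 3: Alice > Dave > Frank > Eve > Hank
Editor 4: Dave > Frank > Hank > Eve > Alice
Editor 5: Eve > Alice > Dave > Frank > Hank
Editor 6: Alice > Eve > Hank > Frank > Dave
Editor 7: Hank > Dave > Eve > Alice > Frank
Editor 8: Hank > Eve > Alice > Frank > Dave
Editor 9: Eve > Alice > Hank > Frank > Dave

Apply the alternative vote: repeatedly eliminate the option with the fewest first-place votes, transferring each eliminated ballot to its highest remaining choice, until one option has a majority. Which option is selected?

Alice

Round 1: Alice 3, Hank 3, Eve 2, Dave 1, Frank 0. Frank has the fewest and is eliminated.
Round 2: Alice 3, Hank 3, Eve 2, Dave 1. Dave has the fewest and is eliminated.
Round 3: Hank 4, Alice 3, Eve 2. Eve has the fewest and is eliminated.
Round 4: Alice 5, Hank 4. Alice has a majority.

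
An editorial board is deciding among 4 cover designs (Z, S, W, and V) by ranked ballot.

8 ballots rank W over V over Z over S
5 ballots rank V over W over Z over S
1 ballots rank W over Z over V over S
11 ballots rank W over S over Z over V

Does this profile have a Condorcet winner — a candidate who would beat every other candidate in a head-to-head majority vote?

Yes

Head-to-head results (25 voters total):
Z vs S: Z wins 14–11.
Z vs W: W wins 25–0.
Z vs V: V wins 13–12.
S vs W: W wins 25–0.
S vs V: V wins 14–11.
W vs V: W wins 20–5.
W beats each rival — Z (25–0), S (25–0), V (20–5) — so W is the Condorcet winner.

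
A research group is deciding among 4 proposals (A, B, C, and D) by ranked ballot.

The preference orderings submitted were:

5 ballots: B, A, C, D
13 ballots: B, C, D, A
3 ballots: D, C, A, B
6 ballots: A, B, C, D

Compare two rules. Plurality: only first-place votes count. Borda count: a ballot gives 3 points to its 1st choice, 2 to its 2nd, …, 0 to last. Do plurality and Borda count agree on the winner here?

Yes

Plurality first-place counts: A 6, B 18, C 0, D 3 → B.
Borda totals: A 31, B 66, C 43, D 22 → B.
The two rules agree on B.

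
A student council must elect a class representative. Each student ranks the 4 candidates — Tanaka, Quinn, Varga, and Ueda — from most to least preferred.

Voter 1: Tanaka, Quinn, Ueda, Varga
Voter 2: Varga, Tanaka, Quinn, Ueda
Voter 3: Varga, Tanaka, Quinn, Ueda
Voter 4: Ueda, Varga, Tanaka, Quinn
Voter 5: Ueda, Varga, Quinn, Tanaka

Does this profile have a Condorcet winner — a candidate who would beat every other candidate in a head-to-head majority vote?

No

Head-to-head results (5 voters total):
Tanaka vs Quinn: Tanaka wins 4–1.
Tanaka vs Varga: Varga wins 4–1.
Tanaka vs Ueda: Tanaka wins 3–2.
Quinn vs Varga: Varga wins 4–1.
Quinn vs Ueda: Quinn wins 3–2.
Varga vs Ueda: Ueda wins 3–2.
No candidate beats all others: Tanaka beats Ueda beats Varga beats Tanaka, a majority cycle.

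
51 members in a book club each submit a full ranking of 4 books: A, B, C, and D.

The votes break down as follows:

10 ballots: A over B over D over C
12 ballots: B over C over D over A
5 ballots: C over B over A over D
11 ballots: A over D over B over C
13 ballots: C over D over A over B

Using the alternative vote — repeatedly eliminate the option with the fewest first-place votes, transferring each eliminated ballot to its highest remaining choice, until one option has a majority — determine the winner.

C

Round 1: A 21, C 18, B 12, D 0. D has the fewest and is eliminated.
Round 2: A 21, C 18, B 12. B has the fewest and is eliminated.
Round 3: C 30, A 21. C has a majority.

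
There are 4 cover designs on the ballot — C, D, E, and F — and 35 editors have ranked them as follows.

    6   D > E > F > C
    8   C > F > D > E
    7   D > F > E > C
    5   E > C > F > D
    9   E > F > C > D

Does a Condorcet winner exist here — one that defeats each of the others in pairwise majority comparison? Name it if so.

Head-to-head results (35 voters total):
C vs D: C wins 22–13.
C vs E: E wins 27–8.
C vs F: F wins 22–13.
D vs E: D wins 21–14.
D vs F: F wins 22–13.
E vs F: E wins 20–15.
No candidate beats all others: C beats D beats E beats C, a majority cycle.

None — there is no Condorcet winner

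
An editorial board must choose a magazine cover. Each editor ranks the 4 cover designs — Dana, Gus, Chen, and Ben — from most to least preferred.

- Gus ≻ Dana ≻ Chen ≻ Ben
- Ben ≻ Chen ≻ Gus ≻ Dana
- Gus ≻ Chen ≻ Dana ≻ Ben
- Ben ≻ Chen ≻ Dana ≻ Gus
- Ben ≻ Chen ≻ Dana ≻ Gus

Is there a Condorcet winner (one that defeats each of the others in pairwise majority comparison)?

Head-to-head results (5 voters total):
Dana vs Gus: Gus wins 3–2.
Dana vs Chen: Chen wins 4–1.
Dana vs Ben: Ben wins 3–2.
Gus vs Chen: Chen wins 3–2.
Gus vs Ben: Ben wins 3–2.
Chen vs Ben: Ben wins 3–2.
Ben beats each rival — Dana (3–2), Gus (3–2), Chen (3–2) — so Ben is the Condorcet winner.

Yes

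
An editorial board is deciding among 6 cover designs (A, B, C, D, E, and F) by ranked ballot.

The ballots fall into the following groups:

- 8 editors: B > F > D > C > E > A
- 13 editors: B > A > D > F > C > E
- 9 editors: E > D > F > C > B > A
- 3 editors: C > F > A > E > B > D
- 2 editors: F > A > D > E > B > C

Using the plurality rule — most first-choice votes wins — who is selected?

First-place vote totals:
  A: 0
  B: 21
  C: 3
  D: 0
  E: 9
  F: 2
B has the most first-place votes.

B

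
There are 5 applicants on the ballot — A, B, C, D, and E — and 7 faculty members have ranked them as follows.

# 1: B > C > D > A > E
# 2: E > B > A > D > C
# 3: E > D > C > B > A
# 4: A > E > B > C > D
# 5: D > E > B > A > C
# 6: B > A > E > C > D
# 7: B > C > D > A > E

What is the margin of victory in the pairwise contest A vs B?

5

Ballots ranking A above B: 1.
Ballots ranking B above A: 6.
B wins 6–1, a margin of 5.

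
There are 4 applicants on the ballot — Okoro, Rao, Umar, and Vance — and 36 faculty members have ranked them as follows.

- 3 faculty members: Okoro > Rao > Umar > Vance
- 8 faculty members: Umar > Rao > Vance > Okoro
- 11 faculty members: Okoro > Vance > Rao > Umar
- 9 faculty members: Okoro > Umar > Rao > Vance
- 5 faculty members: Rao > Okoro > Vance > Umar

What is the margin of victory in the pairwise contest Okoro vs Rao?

10

Ballots ranking Okoro above Rao: 3+11+9 = 23.
Ballots ranking Rao above Okoro: 8+5 = 13.
Okoro wins 23–13, a margin of 10.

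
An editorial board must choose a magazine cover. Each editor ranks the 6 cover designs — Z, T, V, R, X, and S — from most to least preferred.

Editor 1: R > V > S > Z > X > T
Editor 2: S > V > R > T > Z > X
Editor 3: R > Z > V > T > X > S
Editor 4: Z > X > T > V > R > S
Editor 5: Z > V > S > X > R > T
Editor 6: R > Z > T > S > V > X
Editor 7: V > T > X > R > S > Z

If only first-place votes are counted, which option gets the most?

R

First-place vote totals:
  Z: 2
  T: 0
  V: 1
  R: 3
  X: 0
  S: 1
R has the most first-place votes.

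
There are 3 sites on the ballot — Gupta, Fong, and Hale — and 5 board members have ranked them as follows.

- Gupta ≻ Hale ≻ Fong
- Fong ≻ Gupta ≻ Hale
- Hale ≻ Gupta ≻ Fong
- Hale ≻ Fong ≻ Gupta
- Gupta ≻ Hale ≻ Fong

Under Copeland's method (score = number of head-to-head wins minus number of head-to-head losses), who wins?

Pairwise results:
  Gupta vs Fong: Gupta wins 3–2.
  Gupta vs Hale: Gupta wins 3–2.
  Fong vs Hale: Hale wins 4–1.
Copeland scores (wins − losses):
  Gupta: 2 − 0 = 2
  Fong: 0 − 2 = -2
  Hale: 1 − 1 = 0
Gupta has the best Copeland score.

Gupta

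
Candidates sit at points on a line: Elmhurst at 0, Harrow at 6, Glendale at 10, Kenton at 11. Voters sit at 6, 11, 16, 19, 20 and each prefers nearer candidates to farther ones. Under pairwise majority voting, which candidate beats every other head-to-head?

Kenton

With single-peaked preferences on a line, the Condorcet winner is the candidate closest to the median voter.
The median voter (position 16) is closest to Kenton at 11.
Check: Kenton vs Elmhurst — voters closer to Kenton: 5 of 5.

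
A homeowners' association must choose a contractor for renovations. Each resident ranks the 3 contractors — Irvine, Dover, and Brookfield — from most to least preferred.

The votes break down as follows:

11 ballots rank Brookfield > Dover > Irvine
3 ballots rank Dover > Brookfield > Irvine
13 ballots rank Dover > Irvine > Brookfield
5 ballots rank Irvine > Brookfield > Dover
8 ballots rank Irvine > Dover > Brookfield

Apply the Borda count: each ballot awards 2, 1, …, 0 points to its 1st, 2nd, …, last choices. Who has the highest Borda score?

Borda scores:
  Irvine: 11·0 + 3·0 + 13·1 + 5·2 + 8·2 = 39
  Dover: 11·1 + 3·2 + 13·2 + 5·0 + 8·1 = 51
  Brookfield: 11·2 + 3·1 + 13·0 + 5·1 + 8·0 = 30
Dover has the highest total.

Dover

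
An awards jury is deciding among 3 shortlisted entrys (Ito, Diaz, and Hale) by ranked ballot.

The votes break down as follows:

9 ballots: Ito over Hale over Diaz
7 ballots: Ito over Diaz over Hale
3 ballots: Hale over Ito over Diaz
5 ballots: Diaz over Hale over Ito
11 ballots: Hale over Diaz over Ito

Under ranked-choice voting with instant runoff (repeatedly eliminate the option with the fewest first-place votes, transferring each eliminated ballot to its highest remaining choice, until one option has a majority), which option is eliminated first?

Round 1: Ito 16, Hale 14, Diaz 5. Diaz has the fewest and is eliminated.
Round 2: Hale 19, Ito 16. Hale has a majority.

Diaz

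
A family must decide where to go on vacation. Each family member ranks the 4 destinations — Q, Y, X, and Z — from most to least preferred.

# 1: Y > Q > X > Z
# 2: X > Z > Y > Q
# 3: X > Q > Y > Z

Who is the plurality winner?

X

First-place vote totals:
  Q: 0
  Y: 1
  X: 2
  Z: 0
X has the most first-place votes.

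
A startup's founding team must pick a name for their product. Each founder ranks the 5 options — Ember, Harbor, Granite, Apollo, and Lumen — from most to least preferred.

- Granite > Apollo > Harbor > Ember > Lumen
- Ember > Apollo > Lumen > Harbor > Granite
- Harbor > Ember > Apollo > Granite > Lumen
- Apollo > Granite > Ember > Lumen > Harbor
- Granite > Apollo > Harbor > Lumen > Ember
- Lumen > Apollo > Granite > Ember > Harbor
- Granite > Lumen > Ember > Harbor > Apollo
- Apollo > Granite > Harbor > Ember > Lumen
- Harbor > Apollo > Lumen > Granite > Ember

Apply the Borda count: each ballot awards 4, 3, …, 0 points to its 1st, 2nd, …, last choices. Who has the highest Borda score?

Borda scores:
  Ember: 1 + 4 + 3 + 2 + 0 + 1 + 2 + 1 + 0 = 14
  Harbor: 2 + 1 + 4 + 0 + 2 + 0 + 1 + 2 + 4 = 16
  Granite: 4 + 0 + 1 + 3 + 4 + 2 + 4 + 3 + 1 = 22
  Apollo: 3 + 3 + 2 + 4 + 3 + 3 + 0 + 4 + 3 = 25
  Lumen: 0 + 2 + 0 + 1 + 1 + 4 + 3 + 0 + 2 = 13
Apollo has the highest total.

Apollo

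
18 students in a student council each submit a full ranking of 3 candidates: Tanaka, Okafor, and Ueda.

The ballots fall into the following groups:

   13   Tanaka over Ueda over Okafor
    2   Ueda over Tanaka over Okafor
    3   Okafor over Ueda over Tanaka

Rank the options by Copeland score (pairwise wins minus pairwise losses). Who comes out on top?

Tanaka

Pairwise results:
  Tanaka vs Okafor: Tanaka wins 15–3.
  Tanaka vs Ueda: Tanaka wins 13–5.
  Okafor vs Ueda: Ueda wins 15–3.
Copeland scores (wins − losses):
  Tanaka: 2 − 0 = 2
  Okafor: 0 − 2 = -2
  Ueda: 1 − 1 = 0
Tanaka has the best Copeland score.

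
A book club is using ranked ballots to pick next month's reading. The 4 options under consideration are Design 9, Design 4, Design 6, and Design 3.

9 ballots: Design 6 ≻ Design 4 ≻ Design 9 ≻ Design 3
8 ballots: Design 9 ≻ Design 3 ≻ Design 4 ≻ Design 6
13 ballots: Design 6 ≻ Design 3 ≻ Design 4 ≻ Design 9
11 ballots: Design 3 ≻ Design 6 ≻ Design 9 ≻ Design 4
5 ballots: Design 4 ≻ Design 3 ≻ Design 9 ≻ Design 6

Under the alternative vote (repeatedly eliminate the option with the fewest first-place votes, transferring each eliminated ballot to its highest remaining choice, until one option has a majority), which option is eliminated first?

Design 4

Round 1: Design 6 22, Design 3 11, Design 9 8, Design 4 5. Design 4 has the fewest and is eliminated.
Round 2: Design 6 22, Design 3 16, Design 9 8. Design 9 has the fewest and is eliminated.
Round 3: Design 3 24, Design 6 22. Design 3 has a majority.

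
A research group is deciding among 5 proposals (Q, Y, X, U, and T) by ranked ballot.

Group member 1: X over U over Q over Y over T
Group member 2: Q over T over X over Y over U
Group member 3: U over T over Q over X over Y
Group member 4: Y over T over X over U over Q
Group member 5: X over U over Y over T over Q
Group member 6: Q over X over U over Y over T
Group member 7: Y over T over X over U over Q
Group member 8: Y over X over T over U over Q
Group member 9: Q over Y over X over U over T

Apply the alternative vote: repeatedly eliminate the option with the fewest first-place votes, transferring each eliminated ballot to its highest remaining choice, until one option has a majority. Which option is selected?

Q

Round 1: Q 3, Y 3, X 2, U 1, T 0. T has the fewest and is eliminated.
Round 2: Q 3, Y 3, X 2, U 1. U has the fewest and is eliminated.
Round 3: Q 4, Y 3, X 2. X has the fewest and is eliminated.
Round 4: Q 5, Y 4. Q has a majority.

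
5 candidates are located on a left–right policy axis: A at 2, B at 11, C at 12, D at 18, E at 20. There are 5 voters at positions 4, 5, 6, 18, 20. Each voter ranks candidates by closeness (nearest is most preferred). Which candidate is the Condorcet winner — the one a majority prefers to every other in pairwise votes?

A

With single-peaked preferences on a line, the Condorcet winner is the candidate closest to the median voter.
The median voter (position 6) is closest to A at 2.
Check: A vs C — voters closer to A: 3 of 5.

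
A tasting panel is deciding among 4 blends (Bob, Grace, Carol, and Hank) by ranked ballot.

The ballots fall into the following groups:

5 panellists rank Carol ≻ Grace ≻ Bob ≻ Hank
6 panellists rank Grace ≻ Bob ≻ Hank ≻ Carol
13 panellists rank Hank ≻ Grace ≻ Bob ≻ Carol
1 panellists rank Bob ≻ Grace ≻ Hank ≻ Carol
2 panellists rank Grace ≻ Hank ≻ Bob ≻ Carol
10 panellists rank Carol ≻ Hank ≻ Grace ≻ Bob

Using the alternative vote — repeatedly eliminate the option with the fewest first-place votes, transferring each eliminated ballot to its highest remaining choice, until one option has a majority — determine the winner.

Round 1: Carol 15, Hank 13, Grace 8, Bob 1. Bob has the fewest and is eliminated.
Round 2: Carol 15, Hank 13, Grace 9. Grace has the fewest and is eliminated.
Round 3: Hank 22, Carol 15. Hank has a majority.

Hank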